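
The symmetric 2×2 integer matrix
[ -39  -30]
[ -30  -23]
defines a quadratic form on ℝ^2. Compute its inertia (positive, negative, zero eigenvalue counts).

step 0: pivot -39 → sign −
step 1: pivot 1/13 → sign +
signature = (1, 1, 0)

Answer: (1, 1, 0)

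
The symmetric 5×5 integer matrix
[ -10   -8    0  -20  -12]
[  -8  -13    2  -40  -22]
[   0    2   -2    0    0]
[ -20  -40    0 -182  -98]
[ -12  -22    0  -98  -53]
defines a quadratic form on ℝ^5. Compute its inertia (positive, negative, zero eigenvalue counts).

Answer: (0, 5, 0)

Derivation:
step 0: pivot -10 → sign −
step 1: pivot -33/5 → sign −
step 2: pivot -46/33 → sign −
step 3: pivot -386/23 → sign −
step 4: pivot -3/193 → sign −
signature = (0, 5, 0)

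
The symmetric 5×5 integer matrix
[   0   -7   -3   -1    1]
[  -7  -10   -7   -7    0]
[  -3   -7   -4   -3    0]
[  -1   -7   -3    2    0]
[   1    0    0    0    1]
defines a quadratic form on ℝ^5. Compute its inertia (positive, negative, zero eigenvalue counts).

Answer: (3, 2, 0)

Derivation:
step 0: pivot -10 → sign −
step 1: pivot 49/10 → sign +
step 2: pivot 8/49 → sign +
step 3: pivot 23/8 → sign +
step 4: pivot -3/23 → sign −
signature = (3, 2, 0)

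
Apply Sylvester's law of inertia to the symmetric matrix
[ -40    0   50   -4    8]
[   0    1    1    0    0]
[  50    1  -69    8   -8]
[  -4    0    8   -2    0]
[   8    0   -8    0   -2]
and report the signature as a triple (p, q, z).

step 0: pivot -40 → sign −
step 1: pivot 1 → sign +
step 2: pivot -15/2 → sign −
step 3: pivot -2/5 → sign −
step 4: pivot 2/15 → sign +
signature = (2, 3, 0)

Answer: (2, 3, 0)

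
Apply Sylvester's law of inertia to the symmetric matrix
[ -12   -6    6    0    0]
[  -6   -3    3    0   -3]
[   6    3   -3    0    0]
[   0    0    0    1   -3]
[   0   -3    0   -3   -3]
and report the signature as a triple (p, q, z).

Answer: (2, 2, 1)

Derivation:
step 0: pivot -12 → sign −
step 1: pivot 1 → sign +
step 2: pivot -12 → sign −
step 3: pivot 3/4 → sign +
step 4: row/col 4 already zero → sign 0
signature = (2, 2, 1)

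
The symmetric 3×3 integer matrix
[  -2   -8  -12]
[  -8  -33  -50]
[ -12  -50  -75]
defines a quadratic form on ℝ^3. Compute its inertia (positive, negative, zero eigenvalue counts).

step 0: pivot -2 → sign −
step 1: pivot -1 → sign −
step 2: pivot 1 → sign +
signature = (1, 2, 0)

Answer: (1, 2, 0)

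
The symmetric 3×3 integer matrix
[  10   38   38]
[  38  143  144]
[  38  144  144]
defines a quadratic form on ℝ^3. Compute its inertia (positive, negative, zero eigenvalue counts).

step 0: pivot 10 → sign +
step 1: pivot -7/5 → sign −
step 2: pivot -2/7 → sign −
signature = (1, 2, 0)

Answer: (1, 2, 0)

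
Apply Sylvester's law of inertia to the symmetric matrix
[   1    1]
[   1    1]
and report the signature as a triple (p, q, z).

Answer: (1, 0, 1)

Derivation:
step 0: pivot 1 → sign +
step 1: row/col 1 already zero → sign 0
signature = (1, 0, 1)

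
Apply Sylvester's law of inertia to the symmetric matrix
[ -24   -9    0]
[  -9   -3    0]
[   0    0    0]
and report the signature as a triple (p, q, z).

step 0: pivot -24 → sign −
step 1: pivot 3/8 → sign +
step 2: row/col 2 already zero → sign 0
signature = (1, 1, 1)

Answer: (1, 1, 1)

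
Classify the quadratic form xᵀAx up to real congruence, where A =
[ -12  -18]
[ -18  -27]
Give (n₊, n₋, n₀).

Answer: (0, 1, 1)

Derivation:
step 0: pivot -12 → sign −
step 1: row/col 1 already zero → sign 0
signature = (0, 1, 1)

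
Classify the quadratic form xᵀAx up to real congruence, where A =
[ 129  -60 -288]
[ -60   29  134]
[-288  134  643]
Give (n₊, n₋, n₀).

Answer: (3, 0, 0)

Derivation:
step 0: pivot 129 → sign +
step 1: pivot 47/43 → sign +
step 2: pivot 1/47 → sign +
signature = (3, 0, 0)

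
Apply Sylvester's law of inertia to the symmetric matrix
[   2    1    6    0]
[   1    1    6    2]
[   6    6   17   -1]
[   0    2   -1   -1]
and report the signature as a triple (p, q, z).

Answer: (2, 2, 0)

Derivation:
step 0: pivot 2 → sign +
step 1: pivot 1/2 → sign +
step 2: pivot -19 → sign −
step 3: pivot -2/19 → sign −
signature = (2, 2, 0)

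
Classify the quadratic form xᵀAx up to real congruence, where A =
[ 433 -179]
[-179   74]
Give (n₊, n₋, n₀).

step 0: pivot 433 → sign +
step 1: pivot 1/433 → sign +
signature = (2, 0, 0)

Answer: (2, 0, 0)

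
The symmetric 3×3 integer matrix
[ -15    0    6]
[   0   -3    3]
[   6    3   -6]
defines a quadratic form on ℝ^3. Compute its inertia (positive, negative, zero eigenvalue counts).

Answer: (0, 3, 0)

Derivation:
step 0: pivot -15 → sign −
step 1: pivot -3 → sign −
step 2: pivot -3/5 → sign −
signature = (0, 3, 0)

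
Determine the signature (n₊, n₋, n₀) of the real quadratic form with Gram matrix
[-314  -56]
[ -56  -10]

Answer: (0, 2, 0)

Derivation:
step 0: pivot -314 → sign −
step 1: pivot -2/157 → sign −
signature = (0, 2, 0)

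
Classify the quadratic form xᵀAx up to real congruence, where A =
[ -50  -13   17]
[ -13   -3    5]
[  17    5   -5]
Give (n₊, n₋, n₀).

step 0: pivot -50 → sign −
step 1: pivot 19/50 → sign +
step 2: pivot -2/19 → sign −
signature = (1, 2, 0)

Answer: (1, 2, 0)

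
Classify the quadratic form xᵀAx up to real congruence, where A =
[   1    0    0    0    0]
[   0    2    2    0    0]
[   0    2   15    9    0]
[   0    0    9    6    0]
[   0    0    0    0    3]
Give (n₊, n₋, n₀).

step 0: pivot 1 → sign +
step 1: pivot 2 → sign +
step 2: pivot 13 → sign +
step 3: pivot -3/13 → sign −
step 4: pivot 3 → sign +
signature = (4, 1, 0)

Answer: (4, 1, 0)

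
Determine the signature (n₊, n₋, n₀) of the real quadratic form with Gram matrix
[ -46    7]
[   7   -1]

Answer: (1, 1, 0)

Derivation:
step 0: pivot -46 → sign −
step 1: pivot 3/46 → sign +
signature = (1, 1, 0)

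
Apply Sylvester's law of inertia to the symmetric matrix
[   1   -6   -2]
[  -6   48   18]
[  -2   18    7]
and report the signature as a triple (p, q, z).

Answer: (2, 0, 1)

Derivation:
step 0: pivot 1 → sign +
step 1: pivot 12 → sign +
step 2: row/col 2 already zero → sign 0
signature = (2, 0, 1)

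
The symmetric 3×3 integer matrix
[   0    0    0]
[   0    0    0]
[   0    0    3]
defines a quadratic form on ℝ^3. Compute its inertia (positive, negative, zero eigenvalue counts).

Answer: (1, 0, 2)

Derivation:
step 0: pivot 3 → sign +
step 1: row/col 1 already zero → sign 0
step 2: row/col 2 already zero → sign 0
signature = (1, 0, 2)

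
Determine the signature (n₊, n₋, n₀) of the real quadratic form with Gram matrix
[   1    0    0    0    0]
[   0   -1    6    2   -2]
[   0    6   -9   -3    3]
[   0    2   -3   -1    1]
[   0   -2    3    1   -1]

Answer: (2, 1, 2)

Derivation:
step 0: pivot 1 → sign +
step 1: pivot -1 → sign −
step 2: pivot 27 → sign +
step 3: row/col 3 already zero → sign 0
step 4: row/col 4 already zero → sign 0
signature = (2, 1, 2)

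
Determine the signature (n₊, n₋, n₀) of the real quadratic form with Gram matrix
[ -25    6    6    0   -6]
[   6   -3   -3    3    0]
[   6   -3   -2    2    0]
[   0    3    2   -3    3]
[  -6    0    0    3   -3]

step 0: pivot -25 → sign −
step 1: pivot -39/25 → sign −
step 2: pivot 1 → sign +
step 3: pivot 23/13 → sign +
step 4: pivot -6/23 → sign −
signature = (2, 3, 0)

Answer: (2, 3, 0)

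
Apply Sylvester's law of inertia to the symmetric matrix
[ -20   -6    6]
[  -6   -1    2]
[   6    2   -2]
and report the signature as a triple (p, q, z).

Answer: (1, 2, 0)

Derivation:
step 0: pivot -20 → sign −
step 1: pivot 4/5 → sign +
step 2: pivot -1/4 → sign −
signature = (1, 2, 0)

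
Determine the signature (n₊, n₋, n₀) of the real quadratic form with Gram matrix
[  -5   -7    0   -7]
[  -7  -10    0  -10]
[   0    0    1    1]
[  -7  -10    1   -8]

Answer: (2, 2, 0)

Derivation:
step 0: pivot -5 → sign −
step 1: pivot -1/5 → sign −
step 2: pivot 1 → sign +
step 3: pivot 1 → sign +
signature = (2, 2, 0)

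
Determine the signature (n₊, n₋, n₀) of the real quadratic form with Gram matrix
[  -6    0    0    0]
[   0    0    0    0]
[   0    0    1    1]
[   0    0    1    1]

step 0: pivot -6 → sign −
step 1: pivot 1 → sign +
step 2: row/col 2 already zero → sign 0
step 3: row/col 3 already zero → sign 0
signature = (1, 1, 2)

Answer: (1, 1, 2)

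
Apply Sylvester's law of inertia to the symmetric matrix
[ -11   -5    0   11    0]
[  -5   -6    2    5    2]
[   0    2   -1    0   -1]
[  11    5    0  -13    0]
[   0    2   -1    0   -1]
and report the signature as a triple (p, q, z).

Answer: (1, 3, 1)

Derivation:
step 0: pivot -11 → sign −
step 1: pivot -41/11 → sign −
step 2: pivot 3/41 → sign +
step 3: pivot -2 → sign −
step 4: row/col 4 already zero → sign 0
signature = (1, 3, 1)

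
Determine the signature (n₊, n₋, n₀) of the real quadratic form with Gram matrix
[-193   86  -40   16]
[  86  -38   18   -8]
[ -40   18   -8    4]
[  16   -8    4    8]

Answer: (2, 1, 1)

Derivation:
step 0: pivot -193 → sign −
step 1: pivot 62/193 → sign +
step 2: pivot 6/31 → sign +
step 3: row/col 3 already zero → sign 0
signature = (2, 1, 1)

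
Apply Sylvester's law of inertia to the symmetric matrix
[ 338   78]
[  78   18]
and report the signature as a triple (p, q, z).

step 0: pivot 338 → sign +
step 1: row/col 1 already zero → sign 0
signature = (1, 0, 1)

Answer: (1, 0, 1)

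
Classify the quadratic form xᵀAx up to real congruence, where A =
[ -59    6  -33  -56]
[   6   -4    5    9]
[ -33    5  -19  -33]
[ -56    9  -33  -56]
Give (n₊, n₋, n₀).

step 0: pivot -59 → sign −
step 1: pivot -200/59 → sign −
step 2: pivot 51/200 → sign +
step 3: pivot 6/17 → sign +
signature = (2, 2, 0)

Answer: (2, 2, 0)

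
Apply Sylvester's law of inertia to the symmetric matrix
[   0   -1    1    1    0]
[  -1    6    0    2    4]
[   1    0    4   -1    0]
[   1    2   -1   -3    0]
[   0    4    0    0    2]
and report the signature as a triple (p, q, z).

Answer: (3, 2, 0)

Derivation:
step 0: pivot 6 → sign +
step 1: pivot -1/6 → sign −
step 2: pivot 10 → sign +
step 3: pivot 21/10 → sign +
step 4: pivot -2/7 → sign −
signature = (3, 2, 0)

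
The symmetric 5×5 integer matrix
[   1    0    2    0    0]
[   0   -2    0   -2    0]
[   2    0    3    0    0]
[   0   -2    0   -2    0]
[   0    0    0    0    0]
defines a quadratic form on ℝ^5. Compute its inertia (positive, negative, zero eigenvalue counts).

Answer: (1, 2, 2)

Derivation:
step 0: pivot 1 → sign +
step 1: pivot -2 → sign −
step 2: pivot -1 → sign −
step 3: row/col 3 already zero → sign 0
step 4: row/col 4 already zero → sign 0
signature = (1, 2, 2)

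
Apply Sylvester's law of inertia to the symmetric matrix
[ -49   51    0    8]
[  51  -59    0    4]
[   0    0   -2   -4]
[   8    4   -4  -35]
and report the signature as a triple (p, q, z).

Answer: (0, 4, 0)

Derivation:
step 0: pivot -49 → sign −
step 1: pivot -290/49 → sign −
step 2: pivot -2 → sign −
step 3: pivot -3/145 → sign −
signature = (0, 4, 0)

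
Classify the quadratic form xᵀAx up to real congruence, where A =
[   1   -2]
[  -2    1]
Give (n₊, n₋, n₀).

Answer: (1, 1, 0)

Derivation:
step 0: pivot 1 → sign +
step 1: pivot -3 → sign −
signature = (1, 1, 0)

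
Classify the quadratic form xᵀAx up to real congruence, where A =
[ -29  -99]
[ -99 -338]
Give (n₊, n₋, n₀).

Answer: (0, 2, 0)

Derivation:
step 0: pivot -29 → sign −
step 1: pivot -1/29 → sign −
signature = (0, 2, 0)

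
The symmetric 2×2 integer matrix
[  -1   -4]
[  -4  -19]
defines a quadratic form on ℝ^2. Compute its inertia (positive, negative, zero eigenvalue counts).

Answer: (0, 2, 0)

Derivation:
step 0: pivot -1 → sign −
step 1: pivot -3 → sign −
signature = (0, 2, 0)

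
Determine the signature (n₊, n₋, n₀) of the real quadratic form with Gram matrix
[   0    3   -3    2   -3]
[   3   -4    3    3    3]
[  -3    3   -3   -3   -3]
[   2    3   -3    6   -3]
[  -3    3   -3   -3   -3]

step 0: pivot -4 → sign −
step 1: pivot 9/4 → sign +
step 2: pivot -1 → sign −
step 3: pivot 2/3 → sign +
step 4: row/col 4 already zero → sign 0
signature = (2, 2, 1)

Answer: (2, 2, 1)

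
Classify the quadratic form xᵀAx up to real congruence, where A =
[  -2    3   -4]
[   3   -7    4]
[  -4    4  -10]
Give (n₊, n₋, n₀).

step 0: pivot -2 → sign −
step 1: pivot -5/2 → sign −
step 2: pivot -2/5 → sign −
signature = (0, 3, 0)

Answer: (0, 3, 0)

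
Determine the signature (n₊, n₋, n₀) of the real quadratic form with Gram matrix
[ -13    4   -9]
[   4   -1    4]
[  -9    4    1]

step 0: pivot -13 → sign −
step 1: pivot 3/13 → sign +
step 2: pivot 2/3 → sign +
signature = (2, 1, 0)

Answer: (2, 1, 0)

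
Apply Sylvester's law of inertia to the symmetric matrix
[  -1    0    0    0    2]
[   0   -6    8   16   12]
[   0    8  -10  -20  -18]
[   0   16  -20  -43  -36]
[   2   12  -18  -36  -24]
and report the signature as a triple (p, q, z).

Answer: (1, 4, 0)

Derivation:
step 0: pivot -1 → sign −
step 1: pivot -6 → sign −
step 2: pivot 2/3 → sign +
step 3: pivot -3 → sign −
step 4: pivot -2 → sign −
signature = (1, 4, 0)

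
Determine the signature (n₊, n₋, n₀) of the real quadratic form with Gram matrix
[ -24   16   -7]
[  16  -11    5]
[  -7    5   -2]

Answer: (1, 2, 0)

Derivation:
step 0: pivot -24 → sign −
step 1: pivot -1/3 → sign −
step 2: pivot 3/8 → sign +
signature = (1, 2, 0)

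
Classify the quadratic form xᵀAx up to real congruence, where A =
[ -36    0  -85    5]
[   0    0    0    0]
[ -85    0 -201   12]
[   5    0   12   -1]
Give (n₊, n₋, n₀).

step 0: pivot -36 → sign −
step 1: pivot -11/36 → sign −
step 2: pivot -2/11 → sign −
step 3: row/col 3 already zero → sign 0
signature = (0, 3, 1)

Answer: (0, 3, 1)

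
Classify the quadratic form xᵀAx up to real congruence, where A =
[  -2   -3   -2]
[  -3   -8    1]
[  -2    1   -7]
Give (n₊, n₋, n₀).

Answer: (0, 3, 0)

Derivation:
step 0: pivot -2 → sign −
step 1: pivot -7/2 → sign −
step 2: pivot -3/7 → sign −
signature = (0, 3, 0)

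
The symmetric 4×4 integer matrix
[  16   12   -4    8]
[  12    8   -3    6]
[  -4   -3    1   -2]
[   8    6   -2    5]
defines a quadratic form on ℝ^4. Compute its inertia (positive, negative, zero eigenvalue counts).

Answer: (2, 1, 1)

Derivation:
step 0: pivot 16 → sign +
step 1: pivot -1 → sign −
step 2: pivot 1 → sign +
step 3: row/col 3 already zero → sign 0
signature = (2, 1, 1)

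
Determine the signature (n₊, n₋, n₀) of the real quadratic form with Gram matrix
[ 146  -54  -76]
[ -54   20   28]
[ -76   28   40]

step 0: pivot 146 → sign +
step 1: pivot 2/73 → sign +
step 2: row/col 2 already zero → sign 0
signature = (2, 0, 1)

Answer: (2, 0, 1)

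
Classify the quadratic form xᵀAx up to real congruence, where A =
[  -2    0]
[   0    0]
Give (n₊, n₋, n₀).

Answer: (0, 1, 1)

Derivation:
step 0: pivot -2 → sign −
step 1: row/col 1 already zero → sign 0
signature = (0, 1, 1)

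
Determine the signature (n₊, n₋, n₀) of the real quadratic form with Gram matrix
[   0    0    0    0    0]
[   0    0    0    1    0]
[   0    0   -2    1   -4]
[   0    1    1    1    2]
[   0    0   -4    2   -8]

step 0: pivot -2 → sign −
step 1: pivot 3/2 → sign +
step 2: pivot -2/3 → sign −
step 3: row/col 3 already zero → sign 0
step 4: row/col 4 already zero → sign 0
signature = (1, 2, 2)

Answer: (1, 2, 2)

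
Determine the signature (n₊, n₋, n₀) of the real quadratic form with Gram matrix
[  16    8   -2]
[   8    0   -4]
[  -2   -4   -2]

Answer: (1, 1, 1)

Derivation:
step 0: pivot 16 → sign +
step 1: pivot -4 → sign −
step 2: row/col 2 already zero → sign 0
signature = (1, 1, 1)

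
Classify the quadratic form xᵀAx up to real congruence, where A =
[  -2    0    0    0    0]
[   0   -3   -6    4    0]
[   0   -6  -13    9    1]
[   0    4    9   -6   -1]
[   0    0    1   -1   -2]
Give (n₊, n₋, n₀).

Answer: (1, 4, 0)

Derivation:
step 0: pivot -2 → sign −
step 1: pivot -3 → sign −
step 2: pivot -1 → sign −
step 3: pivot 1/3 → sign +
step 4: pivot -1 → sign −
signature = (1, 4, 0)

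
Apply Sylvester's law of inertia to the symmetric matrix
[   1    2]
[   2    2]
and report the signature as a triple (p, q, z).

Answer: (1, 1, 0)

Derivation:
step 0: pivot 1 → sign +
step 1: pivot -2 → sign −
signature = (1, 1, 0)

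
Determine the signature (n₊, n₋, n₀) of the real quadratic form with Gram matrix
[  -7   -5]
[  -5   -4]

Answer: (0, 2, 0)

Derivation:
step 0: pivot -7 → sign −
step 1: pivot -3/7 → sign −
signature = (0, 2, 0)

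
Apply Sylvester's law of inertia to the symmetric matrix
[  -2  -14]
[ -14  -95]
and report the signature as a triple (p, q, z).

step 0: pivot -2 → sign −
step 1: pivot 3 → sign +
signature = (1, 1, 0)

Answer: (1, 1, 0)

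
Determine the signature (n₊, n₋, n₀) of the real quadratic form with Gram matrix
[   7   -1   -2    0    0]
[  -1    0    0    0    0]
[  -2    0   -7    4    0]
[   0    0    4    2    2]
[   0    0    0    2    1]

Answer: (3, 2, 0)

Derivation:
step 0: pivot 7 → sign +
step 1: pivot -1/7 → sign −
step 2: pivot -7 → sign −
step 3: pivot 30/7 → sign +
step 4: pivot 1/15 → sign +
signature = (3, 2, 0)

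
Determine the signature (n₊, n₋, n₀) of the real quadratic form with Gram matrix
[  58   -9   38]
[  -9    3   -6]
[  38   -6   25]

step 0: pivot 58 → sign +
step 1: pivot 93/58 → sign +
step 2: pivot 3/31 → sign +
signature = (3, 0, 0)

Answer: (3, 0, 0)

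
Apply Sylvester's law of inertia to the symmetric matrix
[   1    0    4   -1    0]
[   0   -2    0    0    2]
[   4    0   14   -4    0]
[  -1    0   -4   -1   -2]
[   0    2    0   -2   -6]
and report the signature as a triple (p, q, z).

step 0: pivot 1 → sign +
step 1: pivot -2 → sign −
step 2: pivot -2 → sign −
step 3: pivot -2 → sign −
step 4: pivot -2 → sign −
signature = (1, 4, 0)

Answer: (1, 4, 0)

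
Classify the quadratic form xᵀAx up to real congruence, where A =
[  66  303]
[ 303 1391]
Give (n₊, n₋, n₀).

step 0: pivot 66 → sign +
step 1: pivot -1/22 → sign −
signature = (1, 1, 0)

Answer: (1, 1, 0)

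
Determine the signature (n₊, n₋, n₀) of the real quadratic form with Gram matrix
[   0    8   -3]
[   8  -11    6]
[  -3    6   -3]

step 0: pivot -11 → sign −
step 1: pivot 64/11 → sign +
step 2: pivot -3/64 → sign −
signature = (1, 2, 0)

Answer: (1, 2, 0)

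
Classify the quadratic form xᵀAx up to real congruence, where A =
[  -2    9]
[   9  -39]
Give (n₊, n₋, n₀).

step 0: pivot -2 → sign −
step 1: pivot 3/2 → sign +
signature = (1, 1, 0)

Answer: (1, 1, 0)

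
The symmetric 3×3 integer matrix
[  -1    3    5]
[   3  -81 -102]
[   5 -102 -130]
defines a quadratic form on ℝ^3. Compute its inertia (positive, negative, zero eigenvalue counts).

Answer: (1, 2, 0)

Derivation:
step 0: pivot -1 → sign −
step 1: pivot -72 → sign −
step 2: pivot 1/8 → sign +
signature = (1, 2, 0)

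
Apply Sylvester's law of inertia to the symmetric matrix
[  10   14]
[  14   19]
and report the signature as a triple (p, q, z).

step 0: pivot 10 → sign +
step 1: pivot -3/5 → sign −
signature = (1, 1, 0)

Answer: (1, 1, 0)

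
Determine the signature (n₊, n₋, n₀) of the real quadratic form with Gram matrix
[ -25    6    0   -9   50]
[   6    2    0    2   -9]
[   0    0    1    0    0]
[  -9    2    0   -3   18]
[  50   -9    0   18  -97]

step 0: pivot -25 → sign −
step 1: pivot 86/25 → sign +
step 2: pivot 1 → sign +
step 3: pivot 10/43 → sign +
step 4: pivot 3/10 → sign +
signature = (4, 1, 0)

Answer: (4, 1, 0)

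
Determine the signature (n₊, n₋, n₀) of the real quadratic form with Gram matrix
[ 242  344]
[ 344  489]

step 0: pivot 242 → sign +
step 1: pivot 1/121 → sign +
signature = (2, 0, 0)

Answer: (2, 0, 0)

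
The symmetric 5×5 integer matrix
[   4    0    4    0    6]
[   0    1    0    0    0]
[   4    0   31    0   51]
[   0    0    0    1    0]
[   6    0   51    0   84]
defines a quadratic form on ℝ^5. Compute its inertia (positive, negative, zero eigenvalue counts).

Answer: (4, 0, 1)

Derivation:
step 0: pivot 4 → sign +
step 1: pivot 1 → sign +
step 2: pivot 27 → sign +
step 3: pivot 1 → sign +
step 4: row/col 4 already zero → sign 0
signature = (4, 0, 1)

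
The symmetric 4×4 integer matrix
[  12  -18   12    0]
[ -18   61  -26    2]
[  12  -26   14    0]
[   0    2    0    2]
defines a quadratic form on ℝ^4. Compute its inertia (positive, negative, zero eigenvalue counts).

Answer: (3, 0, 1)

Derivation:
step 0: pivot 12 → sign +
step 1: pivot 34 → sign +
step 2: pivot 2/17 → sign +
step 3: row/col 3 already zero → sign 0
signature = (3, 0, 1)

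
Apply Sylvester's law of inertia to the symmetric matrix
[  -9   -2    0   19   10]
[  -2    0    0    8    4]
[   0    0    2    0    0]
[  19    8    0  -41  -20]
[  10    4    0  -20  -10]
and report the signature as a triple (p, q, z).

step 0: pivot -9 → sign −
step 1: pivot 4/9 → sign +
step 2: pivot 2 → sign +
step 3: pivot -33 → sign −
step 4: pivot -2/33 → sign −
signature = (2, 3, 0)

Answer: (2, 3, 0)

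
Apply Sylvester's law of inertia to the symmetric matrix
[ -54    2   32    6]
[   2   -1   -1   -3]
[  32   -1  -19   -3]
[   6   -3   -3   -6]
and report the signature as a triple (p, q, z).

Answer: (1, 2, 1)

Derivation:
step 0: pivot -54 → sign −
step 1: pivot -25/27 → sign −
step 2: pivot 3 → sign +
step 3: row/col 3 already zero → sign 0
signature = (1, 2, 1)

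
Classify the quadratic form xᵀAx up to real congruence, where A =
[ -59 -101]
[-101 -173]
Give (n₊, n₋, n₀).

Answer: (0, 2, 0)

Derivation:
step 0: pivot -59 → sign −
step 1: pivot -6/59 → sign −
signature = (0, 2, 0)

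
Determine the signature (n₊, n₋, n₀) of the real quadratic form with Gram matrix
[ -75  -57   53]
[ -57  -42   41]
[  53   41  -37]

Answer: (2, 1, 0)

Derivation:
step 0: pivot -75 → sign −
step 1: pivot 33/25 → sign +
step 2: pivot 2/33 → sign +
signature = (2, 1, 0)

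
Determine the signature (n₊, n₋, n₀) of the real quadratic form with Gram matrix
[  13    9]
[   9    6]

Answer: (1, 1, 0)

Derivation:
step 0: pivot 13 → sign +
step 1: pivot -3/13 → sign −
signature = (1, 1, 0)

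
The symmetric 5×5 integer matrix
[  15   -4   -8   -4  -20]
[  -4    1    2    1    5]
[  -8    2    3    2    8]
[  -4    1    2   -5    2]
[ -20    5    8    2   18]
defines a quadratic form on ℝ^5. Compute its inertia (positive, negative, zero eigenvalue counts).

step 0: pivot 15 → sign +
step 1: pivot -1/15 → sign −
step 2: pivot -1 → sign −
step 3: pivot -6 → sign −
step 4: pivot -3/2 → sign −
signature = (1, 4, 0)

Answer: (1, 4, 0)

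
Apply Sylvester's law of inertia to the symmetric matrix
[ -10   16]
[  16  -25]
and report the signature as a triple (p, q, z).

step 0: pivot -10 → sign −
step 1: pivot 3/5 → sign +
signature = (1, 1, 0)

Answer: (1, 1, 0)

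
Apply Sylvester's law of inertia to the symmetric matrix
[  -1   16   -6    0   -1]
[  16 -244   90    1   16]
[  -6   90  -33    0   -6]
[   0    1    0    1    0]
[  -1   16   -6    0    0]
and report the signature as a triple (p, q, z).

step 0: pivot -1 → sign −
step 1: pivot 12 → sign +
step 2: pivot 11/12 → sign +
step 3: pivot -3/11 → sign −
step 4: pivot 1 → sign +
signature = (3, 2, 0)

Answer: (3, 2, 0)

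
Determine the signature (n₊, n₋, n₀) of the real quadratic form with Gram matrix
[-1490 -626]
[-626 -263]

Answer: (1, 1, 0)

Derivation:
step 0: pivot -1490 → sign −
step 1: pivot 3/745 → sign +
signature = (1, 1, 0)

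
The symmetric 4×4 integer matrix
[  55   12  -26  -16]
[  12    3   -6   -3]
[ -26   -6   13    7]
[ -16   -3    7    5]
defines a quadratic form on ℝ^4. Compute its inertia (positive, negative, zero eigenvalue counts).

Answer: (3, 1, 0)

Derivation:
step 0: pivot 55 → sign +
step 1: pivot 21/55 → sign +
step 2: pivot 3/7 → sign +
step 3: pivot -1/3 → sign −
signature = (3, 1, 0)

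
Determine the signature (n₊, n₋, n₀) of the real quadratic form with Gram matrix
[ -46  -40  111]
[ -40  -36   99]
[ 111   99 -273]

step 0: pivot -46 → sign −
step 1: pivot -28/23 → sign −
step 2: pivot -3/28 → sign −
signature = (0, 3, 0)

Answer: (0, 3, 0)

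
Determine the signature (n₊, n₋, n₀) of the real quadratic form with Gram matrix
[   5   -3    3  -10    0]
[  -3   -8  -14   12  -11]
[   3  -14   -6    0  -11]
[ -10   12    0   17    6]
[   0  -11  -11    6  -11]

step 0: pivot 5 → sign +
step 1: pivot -49/5 → sign −
step 2: pivot 362/49 → sign +
step 3: pivot 69/181 → sign +
step 4: pivot 6/23 → sign +
signature = (4, 1, 0)

Answer: (4, 1, 0)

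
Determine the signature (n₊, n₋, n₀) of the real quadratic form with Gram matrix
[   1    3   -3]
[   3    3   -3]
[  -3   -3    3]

step 0: pivot 1 → sign +
step 1: pivot -6 → sign −
step 2: row/col 2 already zero → sign 0
signature = (1, 1, 1)

Answer: (1, 1, 1)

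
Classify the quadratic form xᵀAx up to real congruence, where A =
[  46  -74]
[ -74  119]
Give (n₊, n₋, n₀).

step 0: pivot 46 → sign +
step 1: pivot -1/23 → sign −
signature = (1, 1, 0)

Answer: (1, 1, 0)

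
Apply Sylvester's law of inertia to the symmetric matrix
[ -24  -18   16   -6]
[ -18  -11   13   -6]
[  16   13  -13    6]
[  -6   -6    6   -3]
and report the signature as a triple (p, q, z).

step 0: pivot -24 → sign −
step 1: pivot 5/2 → sign +
step 2: pivot -41/15 → sign −
step 3: pivot 3/41 → sign +
signature = (2, 2, 0)

Answer: (2, 2, 0)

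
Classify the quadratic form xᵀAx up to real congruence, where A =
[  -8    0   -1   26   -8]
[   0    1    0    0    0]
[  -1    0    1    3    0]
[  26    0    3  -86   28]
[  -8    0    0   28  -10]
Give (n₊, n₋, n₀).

step 0: pivot -8 → sign −
step 1: pivot 1 → sign +
step 2: pivot 9/8 → sign +
step 3: pivot -14/9 → sign −
step 4: pivot 2/7 → sign +
signature = (3, 2, 0)

Answer: (3, 2, 0)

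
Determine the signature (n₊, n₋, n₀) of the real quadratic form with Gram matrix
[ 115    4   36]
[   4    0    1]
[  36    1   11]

Answer: (2, 1, 0)

Derivation:
step 0: pivot 115 → sign +
step 1: pivot -16/115 → sign −
step 2: pivot 3/16 → sign +
signature = (2, 1, 0)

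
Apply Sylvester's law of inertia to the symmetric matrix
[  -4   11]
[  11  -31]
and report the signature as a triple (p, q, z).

Answer: (0, 2, 0)

Derivation:
step 0: pivot -4 → sign −
step 1: pivot -3/4 → sign −
signature = (0, 2, 0)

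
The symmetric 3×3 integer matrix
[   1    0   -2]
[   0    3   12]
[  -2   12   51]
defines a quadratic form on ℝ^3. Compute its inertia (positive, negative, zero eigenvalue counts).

step 0: pivot 1 → sign +
step 1: pivot 3 → sign +
step 2: pivot -1 → sign −
signature = (2, 1, 0)

Answer: (2, 1, 0)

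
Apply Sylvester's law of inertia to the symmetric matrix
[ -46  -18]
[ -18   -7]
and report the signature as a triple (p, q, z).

step 0: pivot -46 → sign −
step 1: pivot 1/23 → sign +
signature = (1, 1, 0)

Answer: (1, 1, 0)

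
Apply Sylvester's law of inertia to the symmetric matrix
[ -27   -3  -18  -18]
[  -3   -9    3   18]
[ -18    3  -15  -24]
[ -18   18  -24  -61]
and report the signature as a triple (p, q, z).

step 0: pivot -27 → sign −
step 1: pivot -26/3 → sign −
step 2: pivot -3/26 → sign −
step 3: pivot -1 → sign −
signature = (0, 4, 0)

Answer: (0, 4, 0)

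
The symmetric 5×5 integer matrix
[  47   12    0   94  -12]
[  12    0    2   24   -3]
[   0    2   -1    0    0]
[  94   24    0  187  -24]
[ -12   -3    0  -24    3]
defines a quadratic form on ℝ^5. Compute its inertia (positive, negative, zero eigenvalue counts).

step 0: pivot 47 → sign +
step 1: pivot -144/47 → sign −
step 2: pivot 11/36 → sign +
step 3: pivot -1 → sign −
step 4: pivot -3/44 → sign −
signature = (2, 3, 0)

Answer: (2, 3, 0)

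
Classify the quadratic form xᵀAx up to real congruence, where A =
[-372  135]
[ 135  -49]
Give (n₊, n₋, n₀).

Answer: (0, 2, 0)

Derivation:
step 0: pivot -372 → sign −
step 1: pivot -1/124 → sign −
signature = (0, 2, 0)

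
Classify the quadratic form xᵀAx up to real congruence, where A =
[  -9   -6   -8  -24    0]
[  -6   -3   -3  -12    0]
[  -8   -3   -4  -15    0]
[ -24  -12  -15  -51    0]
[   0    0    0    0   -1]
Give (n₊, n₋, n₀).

Answer: (2, 3, 0)

Derivation:
step 0: pivot -9 → sign −
step 1: pivot 1 → sign +
step 2: pivot -7/3 → sign −
step 3: pivot 6/7 → sign +
step 4: pivot -1 → sign −
signature = (2, 3, 0)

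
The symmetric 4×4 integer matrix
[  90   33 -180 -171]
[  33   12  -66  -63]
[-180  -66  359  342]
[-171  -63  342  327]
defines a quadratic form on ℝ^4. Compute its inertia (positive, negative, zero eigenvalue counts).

step 0: pivot 90 → sign +
step 1: pivot -1/10 → sign −
step 2: pivot -1 → sign −
step 3: pivot 3 → sign +
signature = (2, 2, 0)

Answer: (2, 2, 0)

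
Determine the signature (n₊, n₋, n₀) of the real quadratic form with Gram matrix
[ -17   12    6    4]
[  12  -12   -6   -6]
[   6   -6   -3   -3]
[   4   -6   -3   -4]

step 0: pivot -17 → sign −
step 1: pivot -60/17 → sign −
step 2: pivot -1/5 → sign −
step 3: row/col 3 already zero → sign 0
signature = (0, 3, 1)

Answer: (0, 3, 1)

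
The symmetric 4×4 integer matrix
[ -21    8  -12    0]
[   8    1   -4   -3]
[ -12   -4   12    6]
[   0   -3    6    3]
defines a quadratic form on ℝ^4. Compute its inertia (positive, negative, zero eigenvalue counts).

step 0: pivot -21 → sign −
step 1: pivot 85/21 → sign +
step 2: pivot 12/17 → sign +
step 3: pivot 3/5 → sign +
signature = (3, 1, 0)

Answer: (3, 1, 0)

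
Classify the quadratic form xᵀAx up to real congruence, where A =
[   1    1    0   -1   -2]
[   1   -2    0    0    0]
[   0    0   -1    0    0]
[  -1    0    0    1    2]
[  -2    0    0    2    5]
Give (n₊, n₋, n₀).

Answer: (3, 2, 0)

Derivation:
step 0: pivot 1 → sign +
step 1: pivot -3 → sign −
step 2: pivot -1 → sign −
step 3: pivot 1/3 → sign +
step 4: pivot 1 → sign +
signature = (3, 2, 0)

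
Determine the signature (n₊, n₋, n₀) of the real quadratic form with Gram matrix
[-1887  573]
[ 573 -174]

Answer: (0, 2, 0)

Derivation:
step 0: pivot -1887 → sign −
step 1: pivot -3/629 → sign −
signature = (0, 2, 0)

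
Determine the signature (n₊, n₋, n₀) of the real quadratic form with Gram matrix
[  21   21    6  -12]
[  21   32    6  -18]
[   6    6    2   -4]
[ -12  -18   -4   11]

step 0: pivot 21 → sign +
step 1: pivot 11 → sign +
step 2: pivot 2/7 → sign +
step 3: pivot -3/11 → sign −
signature = (3, 1, 0)

Answer: (3, 1, 0)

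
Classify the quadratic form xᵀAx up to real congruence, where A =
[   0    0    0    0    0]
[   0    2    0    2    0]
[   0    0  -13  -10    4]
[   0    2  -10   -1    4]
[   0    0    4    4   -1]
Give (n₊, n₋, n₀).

Answer: (3, 1, 1)

Derivation:
step 0: pivot 2 → sign +
step 1: pivot -13 → sign −
step 2: pivot 61/13 → sign +
step 3: pivot 3/61 → sign +
step 4: row/col 4 already zero → sign 0
signature = (3, 1, 1)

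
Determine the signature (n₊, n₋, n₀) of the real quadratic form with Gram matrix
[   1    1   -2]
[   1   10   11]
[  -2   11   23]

step 0: pivot 1 → sign +
step 1: pivot 9 → sign +
step 2: pivot 2/9 → sign +
signature = (3, 0, 0)

Answer: (3, 0, 0)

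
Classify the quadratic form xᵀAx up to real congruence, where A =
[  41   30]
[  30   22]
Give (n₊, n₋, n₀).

step 0: pivot 41 → sign +
step 1: pivot 2/41 → sign +
signature = (2, 0, 0)

Answer: (2, 0, 0)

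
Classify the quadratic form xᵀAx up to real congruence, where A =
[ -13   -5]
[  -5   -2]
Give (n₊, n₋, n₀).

step 0: pivot -13 → sign −
step 1: pivot -1/13 → sign −
signature = (0, 2, 0)

Answer: (0, 2, 0)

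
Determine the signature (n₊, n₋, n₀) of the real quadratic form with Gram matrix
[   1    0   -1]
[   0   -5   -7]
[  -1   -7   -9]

Answer: (1, 2, 0)

Derivation:
step 0: pivot 1 → sign +
step 1: pivot -5 → sign −
step 2: pivot -1/5 → sign −
signature = (1, 2, 0)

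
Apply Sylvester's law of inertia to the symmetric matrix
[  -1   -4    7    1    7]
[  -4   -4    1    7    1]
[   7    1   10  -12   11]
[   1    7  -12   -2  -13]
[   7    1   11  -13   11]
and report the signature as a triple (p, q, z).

Answer: (1, 3, 1)

Derivation:
step 0: pivot -1 → sign −
step 1: pivot 12 → sign +
step 2: pivot -7/4 → sign −
step 3: pivot -3/7 → sign −
step 4: row/col 4 already zero → sign 0
signature = (1, 3, 1)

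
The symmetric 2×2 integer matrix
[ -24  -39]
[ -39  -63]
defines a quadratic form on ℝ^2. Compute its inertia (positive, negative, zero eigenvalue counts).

step 0: pivot -24 → sign −
step 1: pivot 3/8 → sign +
signature = (1, 1, 0)

Answer: (1, 1, 0)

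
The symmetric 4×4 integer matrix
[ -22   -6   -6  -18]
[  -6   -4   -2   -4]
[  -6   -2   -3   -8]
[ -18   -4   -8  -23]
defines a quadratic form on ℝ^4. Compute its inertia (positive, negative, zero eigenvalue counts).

step 0: pivot -22 → sign −
step 1: pivot -26/11 → sign −
step 2: pivot -17/13 → sign −
step 3: pivot 1/17 → sign +
signature = (1, 3, 0)

Answer: (1, 3, 0)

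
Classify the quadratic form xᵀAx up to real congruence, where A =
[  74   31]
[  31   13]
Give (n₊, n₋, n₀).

step 0: pivot 74 → sign +
step 1: pivot 1/74 → sign +
signature = (2, 0, 0)

Answer: (2, 0, 0)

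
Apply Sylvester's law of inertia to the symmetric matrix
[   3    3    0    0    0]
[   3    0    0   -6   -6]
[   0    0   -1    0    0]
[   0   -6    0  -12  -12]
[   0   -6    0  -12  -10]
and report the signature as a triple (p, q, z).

Answer: (2, 2, 1)

Derivation:
step 0: pivot 3 → sign +
step 1: pivot -3 → sign −
step 2: pivot -1 → sign −
step 3: pivot 2 → sign +
step 4: row/col 4 already zero → sign 0
signature = (2, 2, 1)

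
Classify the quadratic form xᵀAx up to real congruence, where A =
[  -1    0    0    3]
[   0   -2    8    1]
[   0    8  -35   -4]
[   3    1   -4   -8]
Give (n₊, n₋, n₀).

Answer: (1, 3, 0)

Derivation:
step 0: pivot -1 → sign −
step 1: pivot -2 → sign −
step 2: pivot -3 → sign −
step 3: pivot 3/2 → sign +
signature = (1, 3, 0)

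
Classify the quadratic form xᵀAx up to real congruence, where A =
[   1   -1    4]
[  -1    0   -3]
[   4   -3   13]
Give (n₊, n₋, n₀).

step 0: pivot 1 → sign +
step 1: pivot -1 → sign −
step 2: pivot -2 → sign −
signature = (1, 2, 0)

Answer: (1, 2, 0)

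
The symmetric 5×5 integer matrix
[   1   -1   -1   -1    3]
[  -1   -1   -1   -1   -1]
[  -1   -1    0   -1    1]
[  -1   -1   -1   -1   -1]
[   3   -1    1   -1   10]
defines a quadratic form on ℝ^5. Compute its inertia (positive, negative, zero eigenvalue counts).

step 0: pivot 1 → sign +
step 1: pivot -2 → sign −
step 2: pivot 1 → sign +
step 3: pivot -1 → sign −
step 4: row/col 4 already zero → sign 0
signature = (2, 2, 1)

Answer: (2, 2, 1)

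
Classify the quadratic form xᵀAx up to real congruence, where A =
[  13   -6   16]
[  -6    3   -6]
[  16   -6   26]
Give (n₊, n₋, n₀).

step 0: pivot 13 → sign +
step 1: pivot 3/13 → sign +
step 2: pivot -2 → sign −
signature = (2, 1, 0)

Answer: (2, 1, 0)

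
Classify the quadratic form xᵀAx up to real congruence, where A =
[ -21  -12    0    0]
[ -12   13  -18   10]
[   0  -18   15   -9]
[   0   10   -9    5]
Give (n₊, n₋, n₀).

step 0: pivot -21 → sign −
step 1: pivot 139/7 → sign +
step 2: pivot -183/139 → sign −
step 3: pivot -2/61 → sign −
signature = (1, 3, 0)

Answer: (1, 3, 0)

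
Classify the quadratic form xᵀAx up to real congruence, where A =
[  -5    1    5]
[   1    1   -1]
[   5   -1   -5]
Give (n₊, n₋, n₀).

Answer: (1, 1, 1)

Derivation:
step 0: pivot -5 → sign −
step 1: pivot 6/5 → sign +
step 2: row/col 2 already zero → sign 0
signature = (1, 1, 1)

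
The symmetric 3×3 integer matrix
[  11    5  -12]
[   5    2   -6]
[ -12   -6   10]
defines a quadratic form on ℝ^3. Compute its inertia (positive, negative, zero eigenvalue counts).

step 0: pivot 11 → sign +
step 1: pivot -3/11 → sign −
step 2: pivot -2 → sign −
signature = (1, 2, 0)

Answer: (1, 2, 0)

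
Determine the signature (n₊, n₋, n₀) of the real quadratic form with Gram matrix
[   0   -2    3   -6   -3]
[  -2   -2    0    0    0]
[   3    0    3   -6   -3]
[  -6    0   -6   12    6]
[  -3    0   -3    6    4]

Answer: (2, 2, 1)

Derivation:
step 0: pivot -2 → sign −
step 1: pivot 2 → sign +
step 2: pivot -3/2 → sign −
step 3: pivot 1 → sign +
step 4: row/col 4 already zero → sign 0
signature = (2, 2, 1)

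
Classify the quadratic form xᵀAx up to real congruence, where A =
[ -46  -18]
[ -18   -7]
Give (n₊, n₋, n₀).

Answer: (1, 1, 0)

Derivation:
step 0: pivot -46 → sign −
step 1: pivot 1/23 → sign +
signature = (1, 1, 0)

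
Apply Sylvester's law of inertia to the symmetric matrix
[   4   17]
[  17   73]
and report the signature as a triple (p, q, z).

Answer: (2, 0, 0)

Derivation:
step 0: pivot 4 → sign +
step 1: pivot 3/4 → sign +
signature = (2, 0, 0)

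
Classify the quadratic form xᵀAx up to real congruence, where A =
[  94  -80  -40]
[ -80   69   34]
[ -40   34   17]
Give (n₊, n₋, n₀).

Answer: (2, 1, 0)

Derivation:
step 0: pivot 94 → sign +
step 1: pivot 43/47 → sign +
step 2: pivot -1/43 → sign −
signature = (2, 1, 0)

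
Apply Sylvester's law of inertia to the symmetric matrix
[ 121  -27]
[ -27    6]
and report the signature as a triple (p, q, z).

step 0: pivot 121 → sign +
step 1: pivot -3/121 → sign −
signature = (1, 1, 0)

Answer: (1, 1, 0)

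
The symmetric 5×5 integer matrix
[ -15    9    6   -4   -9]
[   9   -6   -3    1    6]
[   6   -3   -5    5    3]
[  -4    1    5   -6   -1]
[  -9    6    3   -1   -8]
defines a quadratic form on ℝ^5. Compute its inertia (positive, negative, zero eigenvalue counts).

Answer: (1, 4, 0)

Derivation:
step 0: pivot -15 → sign −
step 1: pivot -3/5 → sign −
step 2: pivot -2 → sign −
step 3: pivot 1/3 → sign +
step 4: pivot -2 → sign −
signature = (1, 4, 0)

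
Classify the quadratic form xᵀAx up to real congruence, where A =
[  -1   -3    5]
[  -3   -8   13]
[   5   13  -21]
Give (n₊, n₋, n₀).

step 0: pivot -1 → sign −
step 1: pivot 1 → sign +
step 2: row/col 2 already zero → sign 0
signature = (1, 1, 1)

Answer: (1, 1, 1)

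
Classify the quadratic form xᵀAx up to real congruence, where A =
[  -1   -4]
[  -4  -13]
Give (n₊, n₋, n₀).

step 0: pivot -1 → sign −
step 1: pivot 3 → sign +
signature = (1, 1, 0)

Answer: (1, 1, 0)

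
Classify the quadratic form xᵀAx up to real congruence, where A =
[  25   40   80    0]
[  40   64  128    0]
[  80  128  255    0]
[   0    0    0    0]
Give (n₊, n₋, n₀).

step 0: pivot 25 → sign +
step 1: pivot -1 → sign −
step 2: row/col 2 already zero → sign 0
step 3: row/col 3 already zero → sign 0
signature = (1, 1, 2)

Answer: (1, 1, 2)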